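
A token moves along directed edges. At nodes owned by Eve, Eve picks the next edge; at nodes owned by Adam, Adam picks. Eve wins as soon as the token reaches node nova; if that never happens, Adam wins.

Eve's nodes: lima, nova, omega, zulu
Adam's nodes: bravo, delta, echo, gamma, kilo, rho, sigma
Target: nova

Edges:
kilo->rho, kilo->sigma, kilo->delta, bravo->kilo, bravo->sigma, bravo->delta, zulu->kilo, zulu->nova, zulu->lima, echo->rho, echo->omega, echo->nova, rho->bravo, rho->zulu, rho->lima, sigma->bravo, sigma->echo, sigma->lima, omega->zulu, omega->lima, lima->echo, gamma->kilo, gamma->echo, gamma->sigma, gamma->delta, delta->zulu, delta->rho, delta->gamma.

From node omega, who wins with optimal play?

A0 = {nova}
A1: add {zulu} — zulu (Eve) has zulu→nova.
A2: add {omega} — omega (Eve) has omega→zulu.
A3 = A2; e.g. kilo (Adam) can still go to rho. Fixed point.
omega ∈ A2, so Eve can force the target.

Eve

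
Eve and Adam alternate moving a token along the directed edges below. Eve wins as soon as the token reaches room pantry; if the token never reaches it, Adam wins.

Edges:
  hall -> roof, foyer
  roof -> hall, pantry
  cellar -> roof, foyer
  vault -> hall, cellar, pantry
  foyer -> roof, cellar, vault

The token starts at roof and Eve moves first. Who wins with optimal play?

Track states (vertex, player-to-move).
A0 = {(pantry,Eve), (pantry,Adam)}
A1: add {(roof,Eve), (vault,Eve)}.
(roof,Eve) ∈ A1 ⇒ Eve forces the target.

Eve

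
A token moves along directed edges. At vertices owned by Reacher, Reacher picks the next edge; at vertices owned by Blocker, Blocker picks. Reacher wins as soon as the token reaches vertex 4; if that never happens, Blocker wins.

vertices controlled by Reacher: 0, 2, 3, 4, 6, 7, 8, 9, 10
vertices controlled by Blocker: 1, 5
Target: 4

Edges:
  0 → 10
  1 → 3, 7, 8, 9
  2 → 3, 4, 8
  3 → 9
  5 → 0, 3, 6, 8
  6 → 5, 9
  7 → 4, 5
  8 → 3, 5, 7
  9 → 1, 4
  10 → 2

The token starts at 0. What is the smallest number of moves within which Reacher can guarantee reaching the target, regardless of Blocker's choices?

3

A0 = {4}
A1: add {2, 7, 9} — 2 (Reacher) has 2→4; 7 (Reacher) has 7→4; 9 (Reacher) has 9→4.
A2: add {3, 6, 8, 10} — 3 (Reacher) has 3→9; 6 (Reacher) has 6→9; 8 (Reacher) has 8→7; 10 (Reacher) has 10→2.
A3: add {0, 1} — 0 (Reacher) has 0→10; 1 (Blocker): all of {3, 7, 8, 9} already in.
0 enters the attractor at level 3, so Reacher can force the target in 3 moves from there.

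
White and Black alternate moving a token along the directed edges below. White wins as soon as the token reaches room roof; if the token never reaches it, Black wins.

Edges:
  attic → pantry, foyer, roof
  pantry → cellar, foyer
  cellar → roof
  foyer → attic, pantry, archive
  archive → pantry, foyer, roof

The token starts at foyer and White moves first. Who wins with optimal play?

Track states (vertex, player-to-move).
A0 = {(roof,White), (roof,Black)}
A1: add {(attic,White), (cellar,White), (cellar,Black), (archive,White)}.
A2: add {(pantry,White)}.
A3: add {(foyer,Black)}.
A4 = A3; e.g. (attic,Black) stays out. (foyer,White) never enters ⇒ Black avoids the target.

Black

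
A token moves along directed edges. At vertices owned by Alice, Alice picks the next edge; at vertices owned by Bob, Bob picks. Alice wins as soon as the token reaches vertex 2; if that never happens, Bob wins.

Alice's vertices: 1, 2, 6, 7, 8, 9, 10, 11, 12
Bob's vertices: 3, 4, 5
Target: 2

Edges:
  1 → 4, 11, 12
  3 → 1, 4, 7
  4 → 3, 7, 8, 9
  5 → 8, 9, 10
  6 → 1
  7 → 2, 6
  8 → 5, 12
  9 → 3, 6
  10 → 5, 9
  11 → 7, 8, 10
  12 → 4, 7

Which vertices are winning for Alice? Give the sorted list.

1, 2, 5, 6, 7, 8, 9, 10, 11, 12

A0 = {2}
A1: add {7} — 7 (Alice) has 7→2.
A2: add {11, 12} — 11 (Alice) has 11→7; 12 (Alice) has 12→7.
A3: add {1, 8} — 1 (Alice) has 1→11; 8 (Alice) has 8→12.
A4: add {6} — 6 (Alice) has 6→1.
A5: add {9} — 9 (Alice) has 9→6.
A6: add {10} — 10 (Alice) has 10→9.
A7: add {5} — 5 (Bob): all of {8, 9, 10} already in.
A8 = A7; e.g. 3 (Bob) can still go to 4. Fixed point.
Alice's winning region = {1, 2, 5, 6, 7, 8, 9, 10, 11, 12}.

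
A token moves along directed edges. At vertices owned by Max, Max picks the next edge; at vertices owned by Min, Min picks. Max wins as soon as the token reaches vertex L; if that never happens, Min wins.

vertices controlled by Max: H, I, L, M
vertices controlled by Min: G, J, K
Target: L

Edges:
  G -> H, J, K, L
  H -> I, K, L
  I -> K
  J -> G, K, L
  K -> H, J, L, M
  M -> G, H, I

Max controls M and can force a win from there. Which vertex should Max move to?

H

A0 = {L}
A1: add {H} — H (Max) has H→L.
A2: add {M} — M (Max) has M→H.
A3 = A2; e.g. G (Min) can still go to J. Fixed point.
From M, successor H is in the attractor (rank 1); the other successors G, I are not.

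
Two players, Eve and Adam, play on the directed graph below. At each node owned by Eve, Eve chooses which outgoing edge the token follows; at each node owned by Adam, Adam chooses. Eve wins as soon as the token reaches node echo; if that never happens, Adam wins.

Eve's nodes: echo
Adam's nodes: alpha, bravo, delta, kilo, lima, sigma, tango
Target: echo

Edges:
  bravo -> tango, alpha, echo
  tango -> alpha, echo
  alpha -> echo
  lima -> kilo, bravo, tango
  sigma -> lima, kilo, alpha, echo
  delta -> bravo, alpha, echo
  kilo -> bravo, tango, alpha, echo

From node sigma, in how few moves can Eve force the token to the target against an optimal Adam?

A0 = {echo}
A1: add {alpha} — alpha (Adam): all of {echo} already in.
A2: add {tango} — tango (Adam): all of {alpha, echo} already in.
A3: add {bravo} — bravo (Adam): all of {tango, alpha, echo} already in.
A4: add {delta, kilo} — delta (Adam): all of {bravo, alpha, echo} already in; kilo (Adam): all of {bravo, tango, alpha, echo} already in.
A5: add {lima} — lima (Adam): all of {kilo, bravo, tango} already in.
A6: add {sigma} — sigma (Adam): all of {lima, kilo, alpha, echo} already in.
A6 = all vertices. Fixed point.
sigma enters the attractor at level 6, so Eve can force the target in 6 moves from there.

6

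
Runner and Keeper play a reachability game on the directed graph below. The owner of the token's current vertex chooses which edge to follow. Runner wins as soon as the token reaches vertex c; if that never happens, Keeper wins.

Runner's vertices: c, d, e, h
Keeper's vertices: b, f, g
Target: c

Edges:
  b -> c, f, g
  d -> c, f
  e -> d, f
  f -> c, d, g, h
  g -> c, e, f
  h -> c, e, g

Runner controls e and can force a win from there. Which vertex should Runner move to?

d

A0 = {c}
A1: add {d, h} — d (Runner) has d→c; h (Runner) has h→c.
A2: add {e} — e (Runner) has e→d.
A3 = A2; e.g. b (Keeper) can still go to f. Fixed point.
From e, successor d is in the attractor (rank 1); the other successor f is not.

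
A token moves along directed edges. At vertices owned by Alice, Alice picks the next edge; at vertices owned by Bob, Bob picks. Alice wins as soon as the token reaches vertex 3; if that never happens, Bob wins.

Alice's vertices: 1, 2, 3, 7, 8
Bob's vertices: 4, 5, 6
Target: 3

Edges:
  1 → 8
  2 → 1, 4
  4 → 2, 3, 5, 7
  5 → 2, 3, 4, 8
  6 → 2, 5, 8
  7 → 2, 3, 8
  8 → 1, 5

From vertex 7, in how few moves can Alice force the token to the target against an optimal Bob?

1

A0 = {3}
A1: add {7} — 7 (Alice) has 7→3.
A2 = A1; e.g. 1 (Alice) has no edge into A1. Fixed point.
7 enters the attractor at level 1, so Alice can force the target in 1 move from there.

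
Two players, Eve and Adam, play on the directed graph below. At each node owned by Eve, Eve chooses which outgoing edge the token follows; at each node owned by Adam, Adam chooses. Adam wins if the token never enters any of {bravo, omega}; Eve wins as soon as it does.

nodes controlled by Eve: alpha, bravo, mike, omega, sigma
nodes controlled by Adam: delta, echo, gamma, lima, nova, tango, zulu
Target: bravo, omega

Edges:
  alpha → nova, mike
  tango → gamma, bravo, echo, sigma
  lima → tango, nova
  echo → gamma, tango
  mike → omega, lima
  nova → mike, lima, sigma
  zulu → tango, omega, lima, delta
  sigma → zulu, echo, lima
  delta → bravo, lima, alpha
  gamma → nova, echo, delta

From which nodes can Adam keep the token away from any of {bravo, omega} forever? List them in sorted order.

delta, echo, gamma, lima, nova, sigma, tango, zulu

A0 = {bravo, omega}
A1: add {mike} — mike (Eve) has mike→omega.
A2: add {alpha} — alpha (Eve) has alpha→mike.
A3 = A2; e.g. gamma (Adam) can still go to nova. Fixed point.
Eve's attractor = {alpha, bravo, mike, omega}; Adam avoids the target exactly from the complement.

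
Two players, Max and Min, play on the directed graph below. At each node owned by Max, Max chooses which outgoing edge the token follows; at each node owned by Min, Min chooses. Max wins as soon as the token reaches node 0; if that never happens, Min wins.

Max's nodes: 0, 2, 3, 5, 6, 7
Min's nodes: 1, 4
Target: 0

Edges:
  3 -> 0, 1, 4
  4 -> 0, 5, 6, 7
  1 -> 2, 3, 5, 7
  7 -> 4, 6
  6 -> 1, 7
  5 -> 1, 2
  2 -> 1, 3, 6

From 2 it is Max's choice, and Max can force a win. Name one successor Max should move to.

A0 = {0}
A1: add {3} — 3 (Max) has 3→0.
A2: add {2} — 2 (Max) has 2→3.
A3: add {5} — 5 (Max) has 5→2.
A4 = A3; e.g. 1 (Min) can still go to 7. Fixed point.
From 2, successor 3 is in the attractor (rank 1); the other successors 1, 6 are not.

3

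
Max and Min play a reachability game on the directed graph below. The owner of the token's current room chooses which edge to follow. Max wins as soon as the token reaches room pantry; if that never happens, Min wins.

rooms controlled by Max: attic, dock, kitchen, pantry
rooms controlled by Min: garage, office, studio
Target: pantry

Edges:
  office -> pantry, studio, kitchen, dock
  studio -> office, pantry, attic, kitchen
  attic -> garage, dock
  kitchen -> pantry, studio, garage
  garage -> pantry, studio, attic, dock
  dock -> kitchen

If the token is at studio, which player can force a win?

A0 = {pantry}
A1: add {kitchen} — kitchen (Max) has kitchen→pantry.
A2: add {dock} — dock (Max) has dock→kitchen.
A3: add {attic} — attic (Max) has attic→dock.
A4 = A3; e.g. office (Min) can still go to studio. Fixed point.
studio never enters the attractor, so Min can avoid the target forever.

Min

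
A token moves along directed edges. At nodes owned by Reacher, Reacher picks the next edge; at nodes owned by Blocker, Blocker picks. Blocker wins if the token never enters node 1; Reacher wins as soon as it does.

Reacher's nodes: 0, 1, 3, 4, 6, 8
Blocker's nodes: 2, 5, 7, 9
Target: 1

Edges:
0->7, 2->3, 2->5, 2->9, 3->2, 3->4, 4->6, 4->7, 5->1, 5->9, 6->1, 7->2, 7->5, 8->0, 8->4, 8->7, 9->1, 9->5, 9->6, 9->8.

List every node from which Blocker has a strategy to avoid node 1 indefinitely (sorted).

A0 = {1}
A1: add {6} — 6 (Reacher) has 6→1.
A2: add {4} — 4 (Reacher) has 4→6.
A3: add {3, 8} — 3 (Reacher) has 3→4; 8 (Reacher) has 8→4.
A4 = A3; e.g. 0 (Reacher) has no edge into A3. Fixed point.
Reacher's attractor = {1, 3, 4, 6, 8}; Blocker avoids the target exactly from the complement.

0, 2, 5, 7, 9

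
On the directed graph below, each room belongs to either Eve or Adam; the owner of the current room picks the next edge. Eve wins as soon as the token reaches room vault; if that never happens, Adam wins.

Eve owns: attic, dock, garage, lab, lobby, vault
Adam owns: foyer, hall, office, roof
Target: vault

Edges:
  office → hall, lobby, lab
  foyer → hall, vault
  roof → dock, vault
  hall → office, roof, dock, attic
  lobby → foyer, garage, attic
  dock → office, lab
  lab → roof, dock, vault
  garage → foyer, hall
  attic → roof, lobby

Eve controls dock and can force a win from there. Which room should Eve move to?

lab

A0 = {vault}
A1: add {lab} — lab (Eve) has lab→vault.
A2: add {dock} — dock (Eve) has dock→lab.
A3: add {roof} — roof (Adam): all of {dock, vault} already in.
A4: add {attic} — attic (Eve) has attic→roof.
A5: add {lobby} — lobby (Eve) has lobby→attic.
A6 = A5; e.g. office (Adam) can still go to hall. Fixed point.
From dock, successor lab is in the attractor (rank 1); the other successor office is not.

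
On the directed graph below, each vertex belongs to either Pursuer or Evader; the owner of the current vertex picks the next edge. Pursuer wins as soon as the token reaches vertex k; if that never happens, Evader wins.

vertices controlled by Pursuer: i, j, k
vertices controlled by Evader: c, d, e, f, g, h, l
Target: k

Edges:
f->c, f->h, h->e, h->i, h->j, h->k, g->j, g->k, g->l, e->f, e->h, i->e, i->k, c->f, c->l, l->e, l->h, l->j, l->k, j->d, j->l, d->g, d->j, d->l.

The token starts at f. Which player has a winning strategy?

Evader

A0 = {k}
A1: add {i} — i (Pursuer) has i→k.
A2 = A1; e.g. c (Evader) can still go to f. Fixed point.
f never enters the attractor, so Evader can avoid the target forever.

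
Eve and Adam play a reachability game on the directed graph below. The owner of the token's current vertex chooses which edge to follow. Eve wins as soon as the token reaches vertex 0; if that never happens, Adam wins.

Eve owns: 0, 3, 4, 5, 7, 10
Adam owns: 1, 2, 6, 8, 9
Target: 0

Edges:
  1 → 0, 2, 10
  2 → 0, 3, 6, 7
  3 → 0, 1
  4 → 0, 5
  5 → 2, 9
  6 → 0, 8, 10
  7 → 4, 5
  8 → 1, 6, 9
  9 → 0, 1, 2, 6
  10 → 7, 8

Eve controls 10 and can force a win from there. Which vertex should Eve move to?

7

A0 = {0}
A1: add {3, 4} — 3 (Eve) has 3→0; 4 (Eve) has 4→0.
A2: add {7} — 7 (Eve) has 7→4.
A3: add {10} — 10 (Eve) has 10→7.
A4 = A3; e.g. 1 (Adam) can still go to 2. Fixed point.
From 10, successor 7 is in the attractor (rank 2); the other successor 8 is not.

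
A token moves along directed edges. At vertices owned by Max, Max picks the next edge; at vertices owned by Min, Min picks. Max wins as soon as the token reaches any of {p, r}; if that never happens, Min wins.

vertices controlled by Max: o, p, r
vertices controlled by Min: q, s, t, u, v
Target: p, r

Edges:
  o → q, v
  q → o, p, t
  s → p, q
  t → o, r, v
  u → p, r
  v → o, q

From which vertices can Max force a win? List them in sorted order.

A0 = {p, r}
A1: add {u} — u (Min): all of {p, r} already in.
A2 = A1; e.g. o (Max) has no edge into A1. Fixed point.
Max's winning region = {p, r, u}.

p, r, u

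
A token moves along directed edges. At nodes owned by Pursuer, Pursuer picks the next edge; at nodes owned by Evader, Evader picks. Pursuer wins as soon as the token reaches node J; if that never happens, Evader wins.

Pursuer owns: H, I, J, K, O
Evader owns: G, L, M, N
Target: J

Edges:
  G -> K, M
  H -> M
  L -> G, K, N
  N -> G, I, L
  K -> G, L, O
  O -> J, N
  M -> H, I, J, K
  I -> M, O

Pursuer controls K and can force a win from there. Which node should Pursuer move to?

A0 = {J}
A1: add {O} — O (Pursuer) has O→J.
A2: add {I, K} — I (Pursuer) has I→O; K (Pursuer) has K→O.
A3 = A2; e.g. G (Evader) can still go to M. Fixed point.
From K, successor O is in the attractor (rank 1); the other successors G, L are not.

O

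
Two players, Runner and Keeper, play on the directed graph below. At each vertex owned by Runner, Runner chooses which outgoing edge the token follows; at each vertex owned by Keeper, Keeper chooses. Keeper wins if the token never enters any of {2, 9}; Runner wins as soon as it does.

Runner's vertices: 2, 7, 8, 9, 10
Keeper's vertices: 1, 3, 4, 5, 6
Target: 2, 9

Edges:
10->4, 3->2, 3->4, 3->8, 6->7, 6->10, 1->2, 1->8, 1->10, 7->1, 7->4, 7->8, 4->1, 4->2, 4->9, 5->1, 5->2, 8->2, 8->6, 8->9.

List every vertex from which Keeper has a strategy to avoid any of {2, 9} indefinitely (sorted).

1, 3, 4, 5, 6, 10

A0 = {2, 9}
A1: add {8} — 8 (Runner) has 8→2.
A2: add {7} — 7 (Runner) has 7→8.
A3 = A2; e.g. 1 (Keeper) can still go to 10. Fixed point.
Runner's attractor = {2, 7, 8, 9}; Keeper avoids the target exactly from the complement.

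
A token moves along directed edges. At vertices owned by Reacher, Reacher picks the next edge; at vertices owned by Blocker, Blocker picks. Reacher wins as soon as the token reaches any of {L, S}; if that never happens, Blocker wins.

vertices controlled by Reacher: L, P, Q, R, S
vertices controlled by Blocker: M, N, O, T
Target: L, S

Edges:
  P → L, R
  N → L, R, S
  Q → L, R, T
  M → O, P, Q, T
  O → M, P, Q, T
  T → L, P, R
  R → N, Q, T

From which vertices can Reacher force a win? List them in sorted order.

A0 = {L, S}
A1: add {P, Q} — P (Reacher) has P→L; Q (Reacher) has Q→L.
A2: add {R} — R (Reacher) has R→Q.
A3: add {N, T} — N (Blocker): all of {L, R, S} already in; T (Blocker): all of {L, P, R} already in.
A4 = A3; e.g. M (Blocker) can still go to O. Fixed point.
Reacher's winning region = {L, N, P, Q, R, S, T}.

L, N, P, Q, R, S, T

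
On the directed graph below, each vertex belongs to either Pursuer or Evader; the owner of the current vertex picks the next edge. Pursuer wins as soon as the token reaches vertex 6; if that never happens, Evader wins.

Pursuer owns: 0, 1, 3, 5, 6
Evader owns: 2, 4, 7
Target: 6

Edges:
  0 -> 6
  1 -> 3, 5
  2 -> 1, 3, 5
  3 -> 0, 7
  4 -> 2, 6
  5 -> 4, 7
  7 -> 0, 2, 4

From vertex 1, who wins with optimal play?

Pursuer

A0 = {6}
A1: add {0} — 0 (Pursuer) has 0→6.
A2: add {3} — 3 (Pursuer) has 3→0.
A3: add {1} — 1 (Pursuer) has 1→3.
A4 = A3; e.g. 2 (Evader) can still go to 5. Fixed point.
1 ∈ A3, so Pursuer can force the target.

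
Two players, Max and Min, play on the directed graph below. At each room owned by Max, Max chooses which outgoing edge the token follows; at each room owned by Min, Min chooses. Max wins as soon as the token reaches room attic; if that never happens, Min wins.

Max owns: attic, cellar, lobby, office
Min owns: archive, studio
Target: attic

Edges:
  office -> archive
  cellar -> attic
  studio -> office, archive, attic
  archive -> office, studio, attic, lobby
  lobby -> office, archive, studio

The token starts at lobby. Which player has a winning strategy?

A0 = {attic}
A1: add {cellar} — cellar (Max) has cellar→attic.
A2 = A1; e.g. office (Max) has no edge into A1. Fixed point.
lobby never enters the attractor, so Min can avoid the target forever.

Min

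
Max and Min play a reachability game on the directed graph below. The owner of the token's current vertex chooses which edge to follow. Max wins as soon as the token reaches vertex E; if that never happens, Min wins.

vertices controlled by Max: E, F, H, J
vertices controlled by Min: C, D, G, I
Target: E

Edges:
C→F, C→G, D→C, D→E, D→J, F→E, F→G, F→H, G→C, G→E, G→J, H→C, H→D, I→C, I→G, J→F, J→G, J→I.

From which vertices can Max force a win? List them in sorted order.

E, F, J

A0 = {E}
A1: add {F} — F (Max) has F→E.
A2: add {J} — J (Max) has J→F.
A3 = A2; e.g. C (Min) can still go to G. Fixed point.
Max's winning region = {E, F, J}.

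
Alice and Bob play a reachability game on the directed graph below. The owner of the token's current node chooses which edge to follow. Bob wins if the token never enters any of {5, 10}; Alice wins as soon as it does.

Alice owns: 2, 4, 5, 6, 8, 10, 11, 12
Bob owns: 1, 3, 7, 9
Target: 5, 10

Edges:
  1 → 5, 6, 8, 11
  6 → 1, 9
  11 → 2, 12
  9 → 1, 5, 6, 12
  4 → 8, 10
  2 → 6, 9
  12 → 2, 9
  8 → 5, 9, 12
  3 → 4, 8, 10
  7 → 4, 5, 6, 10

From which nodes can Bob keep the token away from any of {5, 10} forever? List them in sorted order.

A0 = {5, 10}
A1: add {4, 8} — 4 (Alice) has 4→10; 8 (Alice) has 8→5.
A2: add {3} — 3 (Bob): all of {4, 8, 10} already in.
A3 = A2; e.g. 1 (Bob) can still go to 6. Fixed point.
Alice's attractor = {3, 4, 5, 8, 10}; Bob avoids the target exactly from the complement.

1, 2, 6, 7, 9, 11, 12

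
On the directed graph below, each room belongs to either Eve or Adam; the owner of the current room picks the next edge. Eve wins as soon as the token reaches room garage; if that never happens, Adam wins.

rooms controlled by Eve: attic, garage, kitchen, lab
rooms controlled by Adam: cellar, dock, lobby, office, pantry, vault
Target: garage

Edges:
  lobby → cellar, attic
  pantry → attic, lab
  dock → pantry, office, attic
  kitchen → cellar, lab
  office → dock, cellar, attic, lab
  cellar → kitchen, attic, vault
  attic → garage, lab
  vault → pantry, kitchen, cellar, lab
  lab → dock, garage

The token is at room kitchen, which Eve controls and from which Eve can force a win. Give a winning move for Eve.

lab

A0 = {garage}
A1: add {attic, lab} — attic (Eve) has attic→garage; lab (Eve) has lab→garage.
A2: add {kitchen, pantry} — pantry (Adam): all of {attic, lab} already in; kitchen (Eve) has kitchen→lab.
A3 = A2; e.g. lobby (Adam) can still go to cellar. Fixed point.
From kitchen, successor lab is in the attractor (rank 1); the other successor cellar is not.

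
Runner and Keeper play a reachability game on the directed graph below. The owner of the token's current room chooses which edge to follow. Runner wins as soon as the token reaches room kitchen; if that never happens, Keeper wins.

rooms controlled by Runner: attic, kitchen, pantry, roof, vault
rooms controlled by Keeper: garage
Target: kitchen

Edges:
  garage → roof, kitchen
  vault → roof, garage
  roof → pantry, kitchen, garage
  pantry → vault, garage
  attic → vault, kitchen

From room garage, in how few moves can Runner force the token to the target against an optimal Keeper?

A0 = {kitchen}
A1: add {attic, roof} — roof (Runner) has roof→kitchen; attic (Runner) has attic→kitchen.
A2: add {garage, vault} — vault (Runner) has vault→roof; garage (Keeper): all of {roof, kitchen} already in.
garage enters the attractor at level 2, so Runner can force the target in 2 moves from there.

2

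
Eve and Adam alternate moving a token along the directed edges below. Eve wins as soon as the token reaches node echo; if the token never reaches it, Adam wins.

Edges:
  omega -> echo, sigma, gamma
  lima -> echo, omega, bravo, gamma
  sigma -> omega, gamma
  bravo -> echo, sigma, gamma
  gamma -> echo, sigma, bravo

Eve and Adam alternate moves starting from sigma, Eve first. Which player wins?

Track states (vertex, player-to-move).
A0 = {(echo,Eve), (echo,Adam)}
A1: add {(omega,Eve), (lima,Eve), (bravo,Eve), (gamma,Eve)}.
A2: add {(lima,Adam), (sigma,Adam)}.
A3 = A2; e.g. (omega,Adam) stays out. (sigma,Eve) never enters ⇒ Adam avoids the target.

Adam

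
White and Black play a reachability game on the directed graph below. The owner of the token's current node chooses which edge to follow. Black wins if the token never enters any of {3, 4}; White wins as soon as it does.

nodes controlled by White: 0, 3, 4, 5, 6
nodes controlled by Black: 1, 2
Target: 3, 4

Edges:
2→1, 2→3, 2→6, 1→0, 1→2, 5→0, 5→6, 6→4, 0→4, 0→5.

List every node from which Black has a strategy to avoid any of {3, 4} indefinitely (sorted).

A0 = {3, 4}
A1: add {0, 6} — 0 (White) has 0→4; 6 (White) has 6→4.
A2: add {5} — 5 (White) has 5→0.
A3 = A2; e.g. 1 (Black) can still go to 2. Fixed point.
White's attractor = {0, 3, 4, 5, 6}; Black avoids the target exactly from the complement.

1, 2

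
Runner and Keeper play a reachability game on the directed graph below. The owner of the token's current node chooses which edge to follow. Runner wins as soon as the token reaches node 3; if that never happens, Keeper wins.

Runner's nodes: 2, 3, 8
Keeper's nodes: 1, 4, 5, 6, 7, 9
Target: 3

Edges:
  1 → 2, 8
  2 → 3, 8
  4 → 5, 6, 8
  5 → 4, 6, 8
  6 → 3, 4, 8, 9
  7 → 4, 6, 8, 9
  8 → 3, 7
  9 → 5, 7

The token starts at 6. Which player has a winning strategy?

Keeper

A0 = {3}
A1: add {2, 8} — 2 (Runner) has 2→3; 8 (Runner) has 8→3.
A2: add {1} — 1 (Keeper): all of {2, 8} already in.
A3 = A2; e.g. 4 (Keeper) can still go to 5. Fixed point.
6 never enters the attractor, so Keeper can avoid the target forever.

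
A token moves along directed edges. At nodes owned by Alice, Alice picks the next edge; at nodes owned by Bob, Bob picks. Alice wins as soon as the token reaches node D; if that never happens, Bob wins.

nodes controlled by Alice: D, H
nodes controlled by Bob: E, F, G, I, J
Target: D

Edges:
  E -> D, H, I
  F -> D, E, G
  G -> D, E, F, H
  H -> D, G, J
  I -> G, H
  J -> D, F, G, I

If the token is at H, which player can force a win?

A0 = {D}
A1: add {H} — H (Alice) has H→D.
A2 = A1; e.g. E (Bob) can still go to I. Fixed point.
H ∈ A1, so Alice can force the target.

Alice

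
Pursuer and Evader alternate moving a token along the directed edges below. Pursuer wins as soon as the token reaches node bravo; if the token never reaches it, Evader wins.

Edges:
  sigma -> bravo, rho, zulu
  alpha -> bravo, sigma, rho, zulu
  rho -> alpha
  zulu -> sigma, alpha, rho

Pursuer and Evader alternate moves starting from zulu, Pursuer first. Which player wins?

Pursuer

Track states (vertex, player-to-move).
A0 = {(bravo,Pursuer), (bravo,Evader)}
A1: add {(sigma,Pursuer), (alpha,Pursuer)}.
A2: add {(rho,Evader)}.
A3: add {(zulu,Pursuer)}.
(zulu,Pursuer) ∈ A3 ⇒ Pursuer forces the target.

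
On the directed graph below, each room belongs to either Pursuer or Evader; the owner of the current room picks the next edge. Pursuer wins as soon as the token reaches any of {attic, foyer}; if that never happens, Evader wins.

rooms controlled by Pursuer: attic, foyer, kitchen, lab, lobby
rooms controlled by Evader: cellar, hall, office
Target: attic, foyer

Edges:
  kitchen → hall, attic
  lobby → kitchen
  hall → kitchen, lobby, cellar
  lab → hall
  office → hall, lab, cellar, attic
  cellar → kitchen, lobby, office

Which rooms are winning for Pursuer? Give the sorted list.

A0 = {attic, foyer}
A1: add {kitchen} — kitchen (Pursuer) has kitchen→attic.
A2: add {lobby} — lobby (Pursuer) has lobby→kitchen.
A3 = A2; e.g. hall (Evader) can still go to cellar. Fixed point.
Pursuer's winning region = {attic, foyer, kitchen, lobby}.

attic, foyer, kitchen, lobby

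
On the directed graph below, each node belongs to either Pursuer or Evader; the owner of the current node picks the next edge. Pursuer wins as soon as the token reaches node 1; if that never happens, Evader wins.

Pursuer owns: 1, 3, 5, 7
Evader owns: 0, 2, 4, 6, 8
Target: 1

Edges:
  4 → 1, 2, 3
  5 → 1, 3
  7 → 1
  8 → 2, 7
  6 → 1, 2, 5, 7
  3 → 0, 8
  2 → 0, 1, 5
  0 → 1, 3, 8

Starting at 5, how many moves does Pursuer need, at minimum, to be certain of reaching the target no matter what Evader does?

A0 = {1}
A1: add {5, 7} — 5 (Pursuer) has 5→1; 7 (Pursuer) has 7→1.
A2 = A1; e.g. 0 (Evader) can still go to 3. Fixed point.
5 enters the attractor at level 1, so Pursuer can force the target in 1 move from there.

1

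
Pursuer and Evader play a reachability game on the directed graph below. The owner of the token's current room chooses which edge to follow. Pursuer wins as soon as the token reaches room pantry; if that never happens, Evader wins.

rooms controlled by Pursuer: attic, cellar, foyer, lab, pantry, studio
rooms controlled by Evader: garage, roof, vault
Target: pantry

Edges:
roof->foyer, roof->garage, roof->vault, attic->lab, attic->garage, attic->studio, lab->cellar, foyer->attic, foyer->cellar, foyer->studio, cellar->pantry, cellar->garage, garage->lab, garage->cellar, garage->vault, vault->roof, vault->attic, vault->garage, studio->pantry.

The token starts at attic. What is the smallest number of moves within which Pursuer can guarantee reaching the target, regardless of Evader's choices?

A0 = {pantry}
A1: add {cellar, studio} — cellar (Pursuer) has cellar→pantry; studio (Pursuer) has studio→pantry.
A2: add {attic, foyer, lab} — attic (Pursuer) has attic→studio; lab (Pursuer) has lab→cellar; foyer (Pursuer) has foyer→cellar.
A3 = A2; e.g. roof (Evader) can still go to garage. Fixed point.
attic enters the attractor at level 2, so Pursuer can force the target in 2 moves from there.

2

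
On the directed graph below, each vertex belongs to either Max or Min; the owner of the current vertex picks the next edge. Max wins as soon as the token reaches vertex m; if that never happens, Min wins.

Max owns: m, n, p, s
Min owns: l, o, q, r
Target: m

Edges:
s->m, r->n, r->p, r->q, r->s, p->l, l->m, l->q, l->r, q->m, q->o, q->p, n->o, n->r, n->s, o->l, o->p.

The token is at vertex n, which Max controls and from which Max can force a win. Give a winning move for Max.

A0 = {m}
A1: add {s} — s (Max) has s→m.
A2: add {n} — n (Max) has n→s.
A3 = A2; e.g. l (Min) can still go to q. Fixed point.
From n, successor s is in the attractor (rank 1); the other successors o, r are not.

s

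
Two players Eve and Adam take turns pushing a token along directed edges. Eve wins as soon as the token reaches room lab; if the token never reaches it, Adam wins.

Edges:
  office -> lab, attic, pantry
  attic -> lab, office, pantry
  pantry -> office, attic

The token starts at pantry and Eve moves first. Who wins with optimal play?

Track states (vertex, player-to-move).
A0 = {(lab,Eve), (lab,Adam)}
A1: add {(office,Eve), (attic,Eve)}.
A2: add {(pantry,Adam)}.
A3 = A2; e.g. (office,Adam) stays out. (pantry,Eve) never enters ⇒ Adam avoids the target.

Adam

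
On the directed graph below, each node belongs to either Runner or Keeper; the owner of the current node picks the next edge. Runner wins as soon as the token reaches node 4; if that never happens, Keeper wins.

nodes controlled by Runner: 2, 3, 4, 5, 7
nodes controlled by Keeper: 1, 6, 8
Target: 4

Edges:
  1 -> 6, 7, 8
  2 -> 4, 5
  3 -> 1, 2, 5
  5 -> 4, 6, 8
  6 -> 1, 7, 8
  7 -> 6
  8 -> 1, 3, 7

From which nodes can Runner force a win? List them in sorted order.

2, 3, 4, 5

A0 = {4}
A1: add {2, 5} — 2 (Runner) has 2→4; 5 (Runner) has 5→4.
A2: add {3} — 3 (Runner) has 3→2.
A3 = A2; e.g. 1 (Keeper) can still go to 6. Fixed point.
Runner's winning region = {2, 3, 4, 5}.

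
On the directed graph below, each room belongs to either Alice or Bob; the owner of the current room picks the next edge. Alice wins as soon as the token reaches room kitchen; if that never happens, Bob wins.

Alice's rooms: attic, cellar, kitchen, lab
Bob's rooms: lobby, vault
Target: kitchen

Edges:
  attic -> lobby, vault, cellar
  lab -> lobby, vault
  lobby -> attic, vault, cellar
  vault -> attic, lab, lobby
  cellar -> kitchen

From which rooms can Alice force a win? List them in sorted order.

attic, cellar, kitchen

A0 = {kitchen}
A1: add {cellar} — cellar (Alice) has cellar→kitchen.
A2: add {attic} — attic (Alice) has attic→cellar.
A3 = A2; e.g. lab (Alice) has no edge into A2. Fixed point.
Alice's winning region = {attic, cellar, kitchen}.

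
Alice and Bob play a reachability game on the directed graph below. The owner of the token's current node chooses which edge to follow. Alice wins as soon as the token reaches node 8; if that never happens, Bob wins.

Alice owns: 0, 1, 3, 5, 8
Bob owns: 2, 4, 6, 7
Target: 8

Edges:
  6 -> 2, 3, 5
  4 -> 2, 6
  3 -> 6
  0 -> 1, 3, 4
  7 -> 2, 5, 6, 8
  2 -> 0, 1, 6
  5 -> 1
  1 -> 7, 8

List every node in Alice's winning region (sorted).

A0 = {8}
A1: add {1} — 1 (Alice) has 1→8.
A2: add {0, 5} — 0 (Alice) has 0→1; 5 (Alice) has 5→1.
A3 = A2; e.g. 2 (Bob) can still go to 6. Fixed point.
Alice's winning region = {0, 1, 5, 8}.

0, 1, 5, 8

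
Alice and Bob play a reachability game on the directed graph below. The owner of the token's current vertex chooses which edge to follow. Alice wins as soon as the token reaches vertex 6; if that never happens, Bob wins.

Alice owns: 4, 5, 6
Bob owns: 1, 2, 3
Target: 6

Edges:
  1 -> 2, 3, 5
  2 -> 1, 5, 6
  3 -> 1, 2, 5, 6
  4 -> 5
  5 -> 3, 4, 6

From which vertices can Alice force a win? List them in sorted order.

A0 = {6}
A1: add {5} — 5 (Alice) has 5→6.
A2: add {4} — 4 (Alice) has 4→5.
A3 = A2; e.g. 1 (Bob) can still go to 2. Fixed point.
Alice's winning region = {4, 5, 6}.

4, 5, 6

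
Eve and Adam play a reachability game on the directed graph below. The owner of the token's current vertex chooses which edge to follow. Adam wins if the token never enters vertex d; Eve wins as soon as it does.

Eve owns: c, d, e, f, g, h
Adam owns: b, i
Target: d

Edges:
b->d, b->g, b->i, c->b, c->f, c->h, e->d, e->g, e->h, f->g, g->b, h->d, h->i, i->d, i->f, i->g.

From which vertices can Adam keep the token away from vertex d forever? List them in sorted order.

b, f, g, i

A0 = {d}
A1: add {e, h} — e (Eve) has e→d; h (Eve) has h→d.
A2: add {c} — c (Eve) has c→h.
A3 = A2; e.g. b (Adam) can still go to g. Fixed point.
Eve's attractor = {c, d, e, h}; Adam avoids the target exactly from the complement.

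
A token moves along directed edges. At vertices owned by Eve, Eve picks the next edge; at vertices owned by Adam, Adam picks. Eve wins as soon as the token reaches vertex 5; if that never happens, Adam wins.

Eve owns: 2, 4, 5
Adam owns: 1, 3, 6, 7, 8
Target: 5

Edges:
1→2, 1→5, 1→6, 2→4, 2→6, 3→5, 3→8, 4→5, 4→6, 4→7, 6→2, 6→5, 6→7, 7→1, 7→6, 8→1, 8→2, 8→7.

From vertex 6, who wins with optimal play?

A0 = {5}
A1: add {4} — 4 (Eve) has 4→5.
A2: add {2} — 2 (Eve) has 2→4.
A3 = A2; e.g. 1 (Adam) can still go to 6. Fixed point.
6 never enters the attractor, so Adam can avoid the target forever.

Adam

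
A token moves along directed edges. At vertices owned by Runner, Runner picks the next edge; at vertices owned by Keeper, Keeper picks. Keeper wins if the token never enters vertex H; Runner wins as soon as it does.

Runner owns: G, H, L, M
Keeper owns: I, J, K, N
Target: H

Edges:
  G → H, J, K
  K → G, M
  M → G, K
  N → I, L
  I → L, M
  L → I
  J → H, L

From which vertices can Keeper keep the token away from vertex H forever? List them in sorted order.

A0 = {H}
A1: add {G} — G (Runner) has G→H.
A2: add {M} — M (Runner) has M→G.
A3: add {K} — K (Keeper): all of {G, M} already in.
A4 = A3; e.g. I (Keeper) can still go to L. Fixed point.
Runner's attractor = {G, H, K, M}; Keeper avoids the target exactly from the complement.

I, J, L, N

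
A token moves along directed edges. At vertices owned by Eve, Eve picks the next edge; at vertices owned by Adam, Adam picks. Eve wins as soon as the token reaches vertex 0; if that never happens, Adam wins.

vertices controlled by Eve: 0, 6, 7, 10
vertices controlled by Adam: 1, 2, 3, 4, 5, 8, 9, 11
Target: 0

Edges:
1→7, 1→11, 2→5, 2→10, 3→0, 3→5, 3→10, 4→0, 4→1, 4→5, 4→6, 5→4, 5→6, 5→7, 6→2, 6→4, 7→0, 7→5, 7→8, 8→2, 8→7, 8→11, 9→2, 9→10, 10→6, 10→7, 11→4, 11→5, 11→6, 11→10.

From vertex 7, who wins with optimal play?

Eve

A0 = {0}
A1: add {7} — 7 (Eve) has 7→0.
7 ∈ A1, so Eve can force the target.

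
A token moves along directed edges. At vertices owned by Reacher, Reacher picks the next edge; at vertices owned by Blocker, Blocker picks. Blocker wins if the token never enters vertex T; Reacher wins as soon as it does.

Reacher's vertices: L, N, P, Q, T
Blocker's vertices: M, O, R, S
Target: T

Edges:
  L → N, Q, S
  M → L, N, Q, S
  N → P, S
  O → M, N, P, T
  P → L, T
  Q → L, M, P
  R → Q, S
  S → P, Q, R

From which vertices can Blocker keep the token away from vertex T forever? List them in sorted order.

A0 = {T}
A1: add {P} — P (Reacher) has P→T.
A2: add {N, Q} — N (Reacher) has N→P; Q (Reacher) has Q→P.
A3: add {L} — L (Reacher) has L→N.
A4 = A3; e.g. M (Blocker) can still go to S. Fixed point.
Reacher's attractor = {L, N, P, Q, T}; Blocker avoids the target exactly from the complement.

M, O, R, S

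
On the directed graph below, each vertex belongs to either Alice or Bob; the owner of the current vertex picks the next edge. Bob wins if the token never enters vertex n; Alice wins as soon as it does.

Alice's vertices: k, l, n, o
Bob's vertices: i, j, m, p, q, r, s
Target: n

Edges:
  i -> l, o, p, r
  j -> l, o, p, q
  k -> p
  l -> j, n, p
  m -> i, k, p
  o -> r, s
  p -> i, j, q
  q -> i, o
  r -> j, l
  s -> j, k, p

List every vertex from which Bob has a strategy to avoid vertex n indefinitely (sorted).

A0 = {n}
A1: add {l} — l (Alice) has l→n.
A2 = A1; e.g. i (Bob) can still go to o. Fixed point.
Alice's attractor = {l, n}; Bob avoids the target exactly from the complement.

i, j, k, m, o, p, q, r, s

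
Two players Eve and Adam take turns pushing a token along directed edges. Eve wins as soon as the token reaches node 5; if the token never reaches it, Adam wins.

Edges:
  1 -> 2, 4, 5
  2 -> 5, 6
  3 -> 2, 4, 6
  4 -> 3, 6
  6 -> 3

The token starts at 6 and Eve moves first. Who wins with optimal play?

Adam

Track states (vertex, player-to-move).
A0 = {(5,Eve), (5,Adam)}
A1: add {(1,Eve), (2,Eve)}.
A2 = A1; e.g. (1,Adam) stays out. (6,Eve) never enters ⇒ Adam avoids the target.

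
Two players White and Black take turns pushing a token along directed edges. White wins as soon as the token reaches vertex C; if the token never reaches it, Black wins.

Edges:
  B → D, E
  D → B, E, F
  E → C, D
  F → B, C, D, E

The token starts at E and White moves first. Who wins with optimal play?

White

Track states (vertex, player-to-move).
A0 = {(C,White), (C,Black)}
A1: add {(E,White), (F,White)}.
(E,White) ∈ A1 ⇒ White forces the target.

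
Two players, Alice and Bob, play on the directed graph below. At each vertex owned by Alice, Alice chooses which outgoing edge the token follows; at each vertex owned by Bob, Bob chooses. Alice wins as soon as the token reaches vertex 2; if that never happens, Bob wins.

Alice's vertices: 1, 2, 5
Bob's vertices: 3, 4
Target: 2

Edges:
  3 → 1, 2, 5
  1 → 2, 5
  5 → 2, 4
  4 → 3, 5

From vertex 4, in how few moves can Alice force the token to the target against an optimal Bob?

3

A0 = {2}
A1: add {1, 5} — 1 (Alice) has 1→2; 5 (Alice) has 5→2.
A2: add {3} — 3 (Bob): all of {1, 2, 5} already in.
A3: add {4} — 4 (Bob): all of {3, 5} already in.
A3 = all vertices. Fixed point.
4 enters the attractor at level 3, so Alice can force the target in 3 moves from there.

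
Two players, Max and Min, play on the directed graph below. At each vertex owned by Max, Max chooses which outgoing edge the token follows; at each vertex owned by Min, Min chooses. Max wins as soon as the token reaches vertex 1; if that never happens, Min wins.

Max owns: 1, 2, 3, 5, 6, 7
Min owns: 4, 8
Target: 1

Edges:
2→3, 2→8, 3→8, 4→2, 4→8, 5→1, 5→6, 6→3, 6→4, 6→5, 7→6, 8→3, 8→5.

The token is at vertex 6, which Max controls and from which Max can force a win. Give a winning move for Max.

5

A0 = {1}
A1: add {5} — 5 (Max) has 5→1.
A2: add {6} — 6 (Max) has 6→5.
A3: add {7} — 7 (Max) has 7→6.
A4 = A3; e.g. 2 (Max) has no edge into A3. Fixed point.
From 6, successor 5 is in the attractor (rank 1); the other successors 3, 4 are not.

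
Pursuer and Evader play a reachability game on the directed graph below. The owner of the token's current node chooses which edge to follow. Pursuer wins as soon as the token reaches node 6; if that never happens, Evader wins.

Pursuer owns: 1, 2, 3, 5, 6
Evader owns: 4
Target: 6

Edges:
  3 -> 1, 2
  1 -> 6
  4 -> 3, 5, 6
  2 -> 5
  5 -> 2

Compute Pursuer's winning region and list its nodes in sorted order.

1, 3, 6

A0 = {6}
A1: add {1} — 1 (Pursuer) has 1→6.
A2: add {3} — 3 (Pursuer) has 3→1.
A3 = A2; e.g. 2 (Pursuer) has no edge into A2. Fixed point.
Pursuer's winning region = {1, 3, 6}.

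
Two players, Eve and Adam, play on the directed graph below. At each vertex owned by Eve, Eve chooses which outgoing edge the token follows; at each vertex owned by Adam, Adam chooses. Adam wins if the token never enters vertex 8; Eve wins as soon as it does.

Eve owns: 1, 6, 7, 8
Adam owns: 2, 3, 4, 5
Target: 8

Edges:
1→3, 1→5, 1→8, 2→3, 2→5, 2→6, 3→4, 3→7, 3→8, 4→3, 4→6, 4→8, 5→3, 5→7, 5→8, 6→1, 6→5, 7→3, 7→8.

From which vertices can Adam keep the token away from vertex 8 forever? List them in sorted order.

2, 3, 4, 5

A0 = {8}
A1: add {1, 7} — 1 (Eve) has 1→8; 7 (Eve) has 7→8.
A2: add {6} — 6 (Eve) has 6→1.
A3 = A2; e.g. 2 (Adam) can still go to 3. Fixed point.
Eve's attractor = {1, 6, 7, 8}; Adam avoids the target exactly from the complement.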